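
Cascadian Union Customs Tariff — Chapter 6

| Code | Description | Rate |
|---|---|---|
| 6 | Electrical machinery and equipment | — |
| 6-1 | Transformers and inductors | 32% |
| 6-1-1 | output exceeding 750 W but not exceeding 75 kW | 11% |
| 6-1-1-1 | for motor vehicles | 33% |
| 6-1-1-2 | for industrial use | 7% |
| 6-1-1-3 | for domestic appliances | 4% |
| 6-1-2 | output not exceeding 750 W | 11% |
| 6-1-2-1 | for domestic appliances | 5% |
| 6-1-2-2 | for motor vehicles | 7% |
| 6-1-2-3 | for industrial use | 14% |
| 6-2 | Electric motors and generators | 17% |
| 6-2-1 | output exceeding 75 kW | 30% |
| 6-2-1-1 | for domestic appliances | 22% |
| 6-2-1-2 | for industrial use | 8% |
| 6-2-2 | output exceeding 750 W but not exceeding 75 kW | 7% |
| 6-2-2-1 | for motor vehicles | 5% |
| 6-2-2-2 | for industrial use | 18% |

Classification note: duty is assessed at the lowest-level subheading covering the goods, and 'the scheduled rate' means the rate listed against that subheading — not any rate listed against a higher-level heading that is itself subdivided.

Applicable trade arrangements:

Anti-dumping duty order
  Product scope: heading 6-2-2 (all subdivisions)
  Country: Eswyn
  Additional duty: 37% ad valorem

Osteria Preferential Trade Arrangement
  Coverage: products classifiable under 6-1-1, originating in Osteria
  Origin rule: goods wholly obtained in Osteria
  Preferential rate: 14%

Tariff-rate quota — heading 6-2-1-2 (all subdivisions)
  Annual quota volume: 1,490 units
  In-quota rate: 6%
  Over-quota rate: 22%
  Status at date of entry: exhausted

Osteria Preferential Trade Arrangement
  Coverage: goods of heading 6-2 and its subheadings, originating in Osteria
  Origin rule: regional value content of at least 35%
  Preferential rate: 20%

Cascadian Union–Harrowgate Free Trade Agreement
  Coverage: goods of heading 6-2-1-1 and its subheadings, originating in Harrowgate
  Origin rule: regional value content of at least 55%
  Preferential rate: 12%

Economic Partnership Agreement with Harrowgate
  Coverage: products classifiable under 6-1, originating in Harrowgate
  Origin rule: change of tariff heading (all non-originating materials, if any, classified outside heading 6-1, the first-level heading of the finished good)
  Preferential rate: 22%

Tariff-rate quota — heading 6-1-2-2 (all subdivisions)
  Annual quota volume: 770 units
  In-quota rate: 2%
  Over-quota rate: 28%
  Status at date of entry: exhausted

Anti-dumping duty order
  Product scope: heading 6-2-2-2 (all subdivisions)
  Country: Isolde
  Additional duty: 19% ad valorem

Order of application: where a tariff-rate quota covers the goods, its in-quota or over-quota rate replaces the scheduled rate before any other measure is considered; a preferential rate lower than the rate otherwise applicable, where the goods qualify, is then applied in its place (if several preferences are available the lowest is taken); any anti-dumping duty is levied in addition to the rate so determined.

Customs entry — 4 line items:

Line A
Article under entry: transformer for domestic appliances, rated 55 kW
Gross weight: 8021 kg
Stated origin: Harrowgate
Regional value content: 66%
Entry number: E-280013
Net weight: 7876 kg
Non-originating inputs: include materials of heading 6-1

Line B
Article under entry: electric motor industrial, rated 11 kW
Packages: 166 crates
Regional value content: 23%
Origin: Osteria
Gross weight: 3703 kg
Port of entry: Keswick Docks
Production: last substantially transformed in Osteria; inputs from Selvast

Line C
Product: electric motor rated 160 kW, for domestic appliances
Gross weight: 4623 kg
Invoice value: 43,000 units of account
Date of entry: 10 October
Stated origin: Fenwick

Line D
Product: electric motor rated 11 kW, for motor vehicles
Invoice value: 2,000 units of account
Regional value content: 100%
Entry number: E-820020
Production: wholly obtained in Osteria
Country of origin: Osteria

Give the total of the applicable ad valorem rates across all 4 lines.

49%

Line A: transformer → 6-1; rated 55 kW → 6-1-1; for domestic appliances → 6-1-1-3. Scheduled 4%. Harrowgate agreement on 6-2-1-1: 6-1-1-3 not covered; Harrowgate agreement on 6-1: CTH not met. → 4%.
Line B: electric motor → 6-2; rated 11 kW → 6-2-2; industrial → 6-2-2-2. Scheduled 18%. Osteria agreement on 6-1-1: 6-2-2-2 not covered; Osteria agreement on 6-2: RVC < 35%. → 18%.
Line C: electric motor → 6-2; rated 160 kW → 6-2-1; for domestic appliances → 6-2-1-1. Scheduled 22%. No special measure applies. → 22%.
Line D: electric motor → 6-2; rated 11 kW → 6-2-2; for motor vehicles → 6-2-2-1. Scheduled 5%. Osteria agreement on 6-1-1: 6-2-2-1 not covered; Osteria agreement on 6-2: RVC ≥ 35% → 20% available; preference 20% not lower than 5% → no reduction. → 5%.
Sum: 4% + 18% + 22% + 5% = 49%.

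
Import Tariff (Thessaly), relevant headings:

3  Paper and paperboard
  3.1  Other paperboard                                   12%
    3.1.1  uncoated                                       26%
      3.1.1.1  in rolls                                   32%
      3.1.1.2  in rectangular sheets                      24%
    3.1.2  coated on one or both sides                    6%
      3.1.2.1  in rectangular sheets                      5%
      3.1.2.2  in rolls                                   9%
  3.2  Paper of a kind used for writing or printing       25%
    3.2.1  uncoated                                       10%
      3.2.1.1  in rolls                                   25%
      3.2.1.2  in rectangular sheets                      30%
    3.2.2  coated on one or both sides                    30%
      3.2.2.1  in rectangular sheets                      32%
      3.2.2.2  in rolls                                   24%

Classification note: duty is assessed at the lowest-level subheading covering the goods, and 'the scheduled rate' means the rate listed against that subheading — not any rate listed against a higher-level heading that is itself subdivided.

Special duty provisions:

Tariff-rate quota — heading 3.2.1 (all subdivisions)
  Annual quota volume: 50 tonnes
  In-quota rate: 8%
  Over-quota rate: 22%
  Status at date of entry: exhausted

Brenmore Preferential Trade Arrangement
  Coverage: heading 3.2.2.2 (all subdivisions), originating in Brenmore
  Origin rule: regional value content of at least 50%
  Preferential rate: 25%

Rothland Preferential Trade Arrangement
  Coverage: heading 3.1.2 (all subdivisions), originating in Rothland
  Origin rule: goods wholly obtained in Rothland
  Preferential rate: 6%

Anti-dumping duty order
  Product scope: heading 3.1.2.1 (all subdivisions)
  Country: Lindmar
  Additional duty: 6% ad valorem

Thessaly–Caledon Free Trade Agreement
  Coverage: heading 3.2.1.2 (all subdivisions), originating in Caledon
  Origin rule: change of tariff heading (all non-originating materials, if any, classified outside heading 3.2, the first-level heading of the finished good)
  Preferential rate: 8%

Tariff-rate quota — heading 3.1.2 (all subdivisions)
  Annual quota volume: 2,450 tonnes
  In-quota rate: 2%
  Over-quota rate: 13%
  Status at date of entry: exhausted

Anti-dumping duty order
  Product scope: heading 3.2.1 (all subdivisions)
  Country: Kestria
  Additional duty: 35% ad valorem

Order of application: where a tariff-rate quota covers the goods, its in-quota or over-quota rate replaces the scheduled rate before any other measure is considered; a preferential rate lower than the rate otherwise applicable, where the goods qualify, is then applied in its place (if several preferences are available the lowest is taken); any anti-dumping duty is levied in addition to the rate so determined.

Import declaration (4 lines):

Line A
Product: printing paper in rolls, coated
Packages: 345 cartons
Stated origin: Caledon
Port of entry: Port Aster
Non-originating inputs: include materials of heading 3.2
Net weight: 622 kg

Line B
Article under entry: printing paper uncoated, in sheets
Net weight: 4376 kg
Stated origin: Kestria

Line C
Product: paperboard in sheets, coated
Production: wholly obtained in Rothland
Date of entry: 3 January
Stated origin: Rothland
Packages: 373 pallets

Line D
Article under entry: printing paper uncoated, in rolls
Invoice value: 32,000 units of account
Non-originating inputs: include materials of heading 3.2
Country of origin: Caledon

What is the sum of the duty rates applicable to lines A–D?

Line A: printing paper → 3.2; coated → 3.2.2; in rolls → 3.2.2.2. Scheduled 24%. Caledon agreement on 3.2.1.2: 3.2.2.2 not covered. → 24%.
Line B: printing paper → 3.2; uncoated → 3.2.1; in sheets → 3.2.1.2. Scheduled 30%. quota on 3.2.1 exhausted → over-quota 22%; anti-dumping (Kestria, 3.2.1): +35%; total 22% + 35% = 57%. → 57%.
Line C: paperboard → 3.1; coated → 3.1.2; in sheets → 3.1.2.1. Scheduled 5%. quota on 3.1.2 exhausted → over-quota 13%; Rothland agreement on 3.1.2: wholly obtained → 6% available; preferential 6%. → 6%.
Line D: printing paper → 3.2; uncoated → 3.2.1; in rolls → 3.2.1.1. Scheduled 25%. quota on 3.2.1 exhausted → over-quota 22%; Caledon agreement on 3.2.1.2: 3.2.1.1 not covered. → 22%.
Sum: 24% + 57% + 6% + 22% = 109%.

109%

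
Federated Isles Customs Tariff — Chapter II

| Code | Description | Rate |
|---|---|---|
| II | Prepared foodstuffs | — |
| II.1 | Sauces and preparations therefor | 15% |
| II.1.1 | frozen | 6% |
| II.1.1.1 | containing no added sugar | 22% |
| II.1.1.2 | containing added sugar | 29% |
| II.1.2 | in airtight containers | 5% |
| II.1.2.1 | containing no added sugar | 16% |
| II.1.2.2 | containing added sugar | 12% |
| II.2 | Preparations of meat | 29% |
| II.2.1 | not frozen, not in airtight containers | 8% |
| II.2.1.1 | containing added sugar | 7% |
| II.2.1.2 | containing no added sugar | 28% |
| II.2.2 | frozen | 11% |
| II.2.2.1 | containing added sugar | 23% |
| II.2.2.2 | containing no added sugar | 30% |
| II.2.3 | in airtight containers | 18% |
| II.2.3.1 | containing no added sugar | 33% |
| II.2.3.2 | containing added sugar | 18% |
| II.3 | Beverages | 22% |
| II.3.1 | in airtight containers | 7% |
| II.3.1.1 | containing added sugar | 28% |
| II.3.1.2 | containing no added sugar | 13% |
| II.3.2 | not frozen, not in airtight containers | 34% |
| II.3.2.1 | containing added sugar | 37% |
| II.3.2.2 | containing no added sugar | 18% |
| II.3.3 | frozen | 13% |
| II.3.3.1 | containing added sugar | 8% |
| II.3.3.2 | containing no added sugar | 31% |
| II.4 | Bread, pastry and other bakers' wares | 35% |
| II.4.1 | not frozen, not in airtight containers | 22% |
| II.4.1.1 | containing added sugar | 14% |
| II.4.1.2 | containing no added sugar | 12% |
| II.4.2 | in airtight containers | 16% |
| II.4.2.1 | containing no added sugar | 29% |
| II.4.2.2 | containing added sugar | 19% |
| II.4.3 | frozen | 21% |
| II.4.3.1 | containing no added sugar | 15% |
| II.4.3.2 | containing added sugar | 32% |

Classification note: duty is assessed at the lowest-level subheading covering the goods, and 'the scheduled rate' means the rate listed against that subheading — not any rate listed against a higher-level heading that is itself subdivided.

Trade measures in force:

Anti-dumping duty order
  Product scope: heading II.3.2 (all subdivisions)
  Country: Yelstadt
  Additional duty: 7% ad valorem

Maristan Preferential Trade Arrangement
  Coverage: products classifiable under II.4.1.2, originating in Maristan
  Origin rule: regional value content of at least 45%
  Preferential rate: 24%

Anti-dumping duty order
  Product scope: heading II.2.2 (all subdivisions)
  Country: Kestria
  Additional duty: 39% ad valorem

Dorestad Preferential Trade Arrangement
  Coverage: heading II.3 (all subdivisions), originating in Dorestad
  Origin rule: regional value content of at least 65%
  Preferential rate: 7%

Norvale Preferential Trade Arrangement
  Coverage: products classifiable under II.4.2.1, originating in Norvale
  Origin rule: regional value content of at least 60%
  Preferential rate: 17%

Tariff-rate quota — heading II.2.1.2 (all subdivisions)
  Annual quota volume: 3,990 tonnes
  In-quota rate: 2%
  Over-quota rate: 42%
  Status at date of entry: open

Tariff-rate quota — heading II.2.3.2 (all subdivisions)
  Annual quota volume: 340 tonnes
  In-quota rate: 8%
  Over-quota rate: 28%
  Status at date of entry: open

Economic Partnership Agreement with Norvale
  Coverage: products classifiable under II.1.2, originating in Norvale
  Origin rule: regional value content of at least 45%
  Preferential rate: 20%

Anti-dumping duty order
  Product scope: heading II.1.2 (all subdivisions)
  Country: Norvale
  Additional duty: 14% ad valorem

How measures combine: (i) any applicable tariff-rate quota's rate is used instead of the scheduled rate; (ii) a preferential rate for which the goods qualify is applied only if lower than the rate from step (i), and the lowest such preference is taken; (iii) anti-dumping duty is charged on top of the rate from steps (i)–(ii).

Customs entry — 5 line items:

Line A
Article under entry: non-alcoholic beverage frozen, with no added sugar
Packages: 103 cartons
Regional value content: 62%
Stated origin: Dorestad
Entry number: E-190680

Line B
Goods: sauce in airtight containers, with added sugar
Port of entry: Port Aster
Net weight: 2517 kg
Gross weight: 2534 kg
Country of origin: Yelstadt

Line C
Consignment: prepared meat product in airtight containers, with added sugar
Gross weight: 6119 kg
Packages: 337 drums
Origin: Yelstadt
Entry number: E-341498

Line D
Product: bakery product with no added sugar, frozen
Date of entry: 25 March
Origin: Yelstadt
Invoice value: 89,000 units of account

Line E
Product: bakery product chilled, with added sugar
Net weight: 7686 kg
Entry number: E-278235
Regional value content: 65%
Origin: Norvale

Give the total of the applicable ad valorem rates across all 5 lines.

80%

Line A: non-alcoholic beverage → II.3; frozen → II.3.3; with no added sugar → II.3.3.2. Scheduled 31%. Dorestad agreement on II.3: RVC < 65%. → 31%.
Line B: sauce → II.1; in airtight containers → II.1.2; with added sugar → II.1.2.2. Scheduled 12%. No special measure applies. → 12%.
Line C: prepared meat product → II.2; in airtight containers → II.2.3; with added sugar → II.2.3.2. Scheduled 18%. quota on II.2.3.2 open → in-quota 8%. → 8%.
Line D: bakery product → II.4; frozen → II.4.3; with no added sugar → II.4.3.1. Scheduled 15%. No special measure applies. → 15%.
Line E: bakery product → II.4; chilled → II.4.1; with added sugar → II.4.1.1. Scheduled 14%. Norvale agreement on II.4.2.1: II.4.1.1 not covered; Norvale agreement on II.1.2: II.4.1.1 not covered. → 14%.
Sum: 31% + 12% + 8% + 15% + 14% = 80%.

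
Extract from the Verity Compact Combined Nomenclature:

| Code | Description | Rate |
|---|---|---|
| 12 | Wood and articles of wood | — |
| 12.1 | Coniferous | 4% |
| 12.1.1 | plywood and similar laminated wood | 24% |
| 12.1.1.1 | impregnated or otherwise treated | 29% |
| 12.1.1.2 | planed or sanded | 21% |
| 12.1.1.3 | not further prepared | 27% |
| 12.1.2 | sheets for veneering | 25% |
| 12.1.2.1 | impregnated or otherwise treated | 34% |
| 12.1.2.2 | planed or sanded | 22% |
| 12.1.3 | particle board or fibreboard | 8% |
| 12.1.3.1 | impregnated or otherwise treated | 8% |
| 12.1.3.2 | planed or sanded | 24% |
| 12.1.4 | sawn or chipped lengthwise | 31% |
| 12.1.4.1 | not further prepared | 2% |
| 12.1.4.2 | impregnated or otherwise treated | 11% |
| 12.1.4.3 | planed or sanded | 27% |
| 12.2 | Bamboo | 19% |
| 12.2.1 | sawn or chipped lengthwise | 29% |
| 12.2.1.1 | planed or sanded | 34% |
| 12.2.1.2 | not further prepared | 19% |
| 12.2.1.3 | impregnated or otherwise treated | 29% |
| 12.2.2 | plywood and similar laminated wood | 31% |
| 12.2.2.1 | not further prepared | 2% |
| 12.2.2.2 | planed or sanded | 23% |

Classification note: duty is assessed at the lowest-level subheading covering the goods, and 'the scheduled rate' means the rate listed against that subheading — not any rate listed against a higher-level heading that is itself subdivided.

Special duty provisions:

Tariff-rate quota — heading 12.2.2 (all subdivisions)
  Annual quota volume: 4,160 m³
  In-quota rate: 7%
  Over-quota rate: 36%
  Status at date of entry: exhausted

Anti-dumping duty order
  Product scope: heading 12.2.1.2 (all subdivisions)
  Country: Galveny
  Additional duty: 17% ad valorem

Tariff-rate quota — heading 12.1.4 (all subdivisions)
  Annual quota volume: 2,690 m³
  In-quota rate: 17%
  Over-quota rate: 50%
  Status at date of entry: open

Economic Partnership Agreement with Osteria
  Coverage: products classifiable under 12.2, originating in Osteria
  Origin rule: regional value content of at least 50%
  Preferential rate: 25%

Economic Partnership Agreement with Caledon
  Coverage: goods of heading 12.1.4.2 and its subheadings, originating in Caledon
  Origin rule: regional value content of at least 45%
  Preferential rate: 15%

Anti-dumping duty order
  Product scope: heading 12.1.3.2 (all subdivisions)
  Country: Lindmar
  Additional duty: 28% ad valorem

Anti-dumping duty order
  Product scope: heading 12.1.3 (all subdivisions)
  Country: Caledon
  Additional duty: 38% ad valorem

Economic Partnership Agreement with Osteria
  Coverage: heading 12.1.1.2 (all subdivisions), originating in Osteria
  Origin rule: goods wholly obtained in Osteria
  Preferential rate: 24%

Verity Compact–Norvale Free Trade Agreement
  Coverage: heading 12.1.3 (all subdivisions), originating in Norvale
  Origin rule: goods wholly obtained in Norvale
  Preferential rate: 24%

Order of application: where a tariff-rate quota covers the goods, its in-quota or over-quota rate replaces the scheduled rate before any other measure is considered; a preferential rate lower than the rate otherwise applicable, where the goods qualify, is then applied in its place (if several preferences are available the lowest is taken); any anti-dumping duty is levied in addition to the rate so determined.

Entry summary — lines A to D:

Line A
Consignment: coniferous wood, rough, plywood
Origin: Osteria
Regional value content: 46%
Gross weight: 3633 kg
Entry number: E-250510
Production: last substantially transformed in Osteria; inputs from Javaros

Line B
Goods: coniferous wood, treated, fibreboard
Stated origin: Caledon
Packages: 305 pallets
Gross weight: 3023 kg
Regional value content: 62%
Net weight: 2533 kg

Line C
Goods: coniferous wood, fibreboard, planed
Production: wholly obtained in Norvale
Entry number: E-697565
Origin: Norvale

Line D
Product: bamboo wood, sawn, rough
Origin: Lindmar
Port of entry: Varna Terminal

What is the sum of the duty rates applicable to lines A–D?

116%

Line A: coniferous → 12.1; plywood → 12.1.1; rough → 12.1.1.3. Scheduled 27%. Osteria agreement on 12.2: 12.1.1.3 not covered; Osteria agreement on 12.1.1.2: 12.1.1.3 not covered. → 27%.
Line B: coniferous → 12.1; fibreboard → 12.1.3; treated → 12.1.3.1. Scheduled 8%. Caledon agreement on 12.1.4.2: 12.1.3.1 not covered; anti-dumping (Caledon, 12.1.3): +38%; total 8% + 38% = 46%. → 46%.
Line C: coniferous → 12.1; fibreboard → 12.1.3; planed → 12.1.3.2. Scheduled 24%. Norvale agreement on 12.1.3: wholly obtained → 24% available; preference 24% not lower than 24% → no reduction. → 24%.
Line D: bamboo → 12.2; sawn → 12.2.1; rough → 12.2.1.2. Scheduled 19%. No special measure applies. → 19%.
Sum: 27% + 46% + 24% + 19% = 116%.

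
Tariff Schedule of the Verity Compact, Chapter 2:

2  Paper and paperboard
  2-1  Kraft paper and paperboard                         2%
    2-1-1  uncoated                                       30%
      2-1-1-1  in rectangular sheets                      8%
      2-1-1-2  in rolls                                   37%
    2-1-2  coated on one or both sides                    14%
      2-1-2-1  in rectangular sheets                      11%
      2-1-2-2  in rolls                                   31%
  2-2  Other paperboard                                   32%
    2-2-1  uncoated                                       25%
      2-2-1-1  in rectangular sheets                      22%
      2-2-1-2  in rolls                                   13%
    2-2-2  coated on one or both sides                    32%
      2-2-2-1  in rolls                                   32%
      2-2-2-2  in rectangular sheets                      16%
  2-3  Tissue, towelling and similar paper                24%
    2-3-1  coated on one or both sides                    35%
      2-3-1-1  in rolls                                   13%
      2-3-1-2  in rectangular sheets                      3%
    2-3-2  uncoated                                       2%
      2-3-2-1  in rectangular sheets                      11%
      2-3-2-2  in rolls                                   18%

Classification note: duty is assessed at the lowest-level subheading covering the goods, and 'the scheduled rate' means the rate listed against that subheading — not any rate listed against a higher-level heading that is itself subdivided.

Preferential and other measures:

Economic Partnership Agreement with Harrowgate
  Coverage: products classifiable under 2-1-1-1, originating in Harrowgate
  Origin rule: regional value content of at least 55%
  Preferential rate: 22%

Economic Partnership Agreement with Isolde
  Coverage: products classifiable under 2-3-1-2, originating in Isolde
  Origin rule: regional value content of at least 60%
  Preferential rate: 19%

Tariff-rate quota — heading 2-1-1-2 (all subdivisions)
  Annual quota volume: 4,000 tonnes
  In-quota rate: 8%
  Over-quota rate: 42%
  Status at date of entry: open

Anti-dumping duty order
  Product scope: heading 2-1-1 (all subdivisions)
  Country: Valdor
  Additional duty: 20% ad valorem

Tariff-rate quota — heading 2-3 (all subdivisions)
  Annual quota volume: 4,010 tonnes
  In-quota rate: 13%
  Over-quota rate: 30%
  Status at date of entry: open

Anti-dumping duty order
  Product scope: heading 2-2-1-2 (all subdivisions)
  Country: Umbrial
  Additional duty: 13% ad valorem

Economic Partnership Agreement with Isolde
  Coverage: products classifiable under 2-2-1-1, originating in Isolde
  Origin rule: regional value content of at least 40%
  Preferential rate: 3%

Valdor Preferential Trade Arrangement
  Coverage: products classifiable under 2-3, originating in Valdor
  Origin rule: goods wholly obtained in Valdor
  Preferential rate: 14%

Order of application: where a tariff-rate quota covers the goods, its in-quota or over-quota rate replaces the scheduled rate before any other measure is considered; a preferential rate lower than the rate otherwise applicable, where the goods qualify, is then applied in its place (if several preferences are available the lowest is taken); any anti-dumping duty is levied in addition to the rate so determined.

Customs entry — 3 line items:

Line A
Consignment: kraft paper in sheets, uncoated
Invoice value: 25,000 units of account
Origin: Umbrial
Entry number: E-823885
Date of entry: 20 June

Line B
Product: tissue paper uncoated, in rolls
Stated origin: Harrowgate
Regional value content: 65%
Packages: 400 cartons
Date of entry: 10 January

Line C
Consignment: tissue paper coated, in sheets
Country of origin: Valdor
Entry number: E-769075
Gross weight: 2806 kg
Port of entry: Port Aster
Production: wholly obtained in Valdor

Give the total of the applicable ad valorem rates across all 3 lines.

Line A: kraft paper → 2-1; uncoated → 2-1-1; in sheets → 2-1-1-1. Scheduled 8%. No special measure applies. → 8%.
Line B: tissue paper → 2-3; uncoated → 2-3-2; in rolls → 2-3-2-2. Scheduled 18%. quota on 2-3 open → in-quota 13%; Harrowgate agreement on 2-1-1-1: 2-3-2-2 not covered. → 13%.
Line C: tissue paper → 2-3; coated → 2-3-1; in sheets → 2-3-1-2. Scheduled 3%. quota on 2-3 open → in-quota 13%; Valdor agreement on 2-3: wholly obtained → 14% available; preference 14% not lower than 13% → no reduction. → 13%.
Sum: 8% + 13% + 13% = 34%.

34%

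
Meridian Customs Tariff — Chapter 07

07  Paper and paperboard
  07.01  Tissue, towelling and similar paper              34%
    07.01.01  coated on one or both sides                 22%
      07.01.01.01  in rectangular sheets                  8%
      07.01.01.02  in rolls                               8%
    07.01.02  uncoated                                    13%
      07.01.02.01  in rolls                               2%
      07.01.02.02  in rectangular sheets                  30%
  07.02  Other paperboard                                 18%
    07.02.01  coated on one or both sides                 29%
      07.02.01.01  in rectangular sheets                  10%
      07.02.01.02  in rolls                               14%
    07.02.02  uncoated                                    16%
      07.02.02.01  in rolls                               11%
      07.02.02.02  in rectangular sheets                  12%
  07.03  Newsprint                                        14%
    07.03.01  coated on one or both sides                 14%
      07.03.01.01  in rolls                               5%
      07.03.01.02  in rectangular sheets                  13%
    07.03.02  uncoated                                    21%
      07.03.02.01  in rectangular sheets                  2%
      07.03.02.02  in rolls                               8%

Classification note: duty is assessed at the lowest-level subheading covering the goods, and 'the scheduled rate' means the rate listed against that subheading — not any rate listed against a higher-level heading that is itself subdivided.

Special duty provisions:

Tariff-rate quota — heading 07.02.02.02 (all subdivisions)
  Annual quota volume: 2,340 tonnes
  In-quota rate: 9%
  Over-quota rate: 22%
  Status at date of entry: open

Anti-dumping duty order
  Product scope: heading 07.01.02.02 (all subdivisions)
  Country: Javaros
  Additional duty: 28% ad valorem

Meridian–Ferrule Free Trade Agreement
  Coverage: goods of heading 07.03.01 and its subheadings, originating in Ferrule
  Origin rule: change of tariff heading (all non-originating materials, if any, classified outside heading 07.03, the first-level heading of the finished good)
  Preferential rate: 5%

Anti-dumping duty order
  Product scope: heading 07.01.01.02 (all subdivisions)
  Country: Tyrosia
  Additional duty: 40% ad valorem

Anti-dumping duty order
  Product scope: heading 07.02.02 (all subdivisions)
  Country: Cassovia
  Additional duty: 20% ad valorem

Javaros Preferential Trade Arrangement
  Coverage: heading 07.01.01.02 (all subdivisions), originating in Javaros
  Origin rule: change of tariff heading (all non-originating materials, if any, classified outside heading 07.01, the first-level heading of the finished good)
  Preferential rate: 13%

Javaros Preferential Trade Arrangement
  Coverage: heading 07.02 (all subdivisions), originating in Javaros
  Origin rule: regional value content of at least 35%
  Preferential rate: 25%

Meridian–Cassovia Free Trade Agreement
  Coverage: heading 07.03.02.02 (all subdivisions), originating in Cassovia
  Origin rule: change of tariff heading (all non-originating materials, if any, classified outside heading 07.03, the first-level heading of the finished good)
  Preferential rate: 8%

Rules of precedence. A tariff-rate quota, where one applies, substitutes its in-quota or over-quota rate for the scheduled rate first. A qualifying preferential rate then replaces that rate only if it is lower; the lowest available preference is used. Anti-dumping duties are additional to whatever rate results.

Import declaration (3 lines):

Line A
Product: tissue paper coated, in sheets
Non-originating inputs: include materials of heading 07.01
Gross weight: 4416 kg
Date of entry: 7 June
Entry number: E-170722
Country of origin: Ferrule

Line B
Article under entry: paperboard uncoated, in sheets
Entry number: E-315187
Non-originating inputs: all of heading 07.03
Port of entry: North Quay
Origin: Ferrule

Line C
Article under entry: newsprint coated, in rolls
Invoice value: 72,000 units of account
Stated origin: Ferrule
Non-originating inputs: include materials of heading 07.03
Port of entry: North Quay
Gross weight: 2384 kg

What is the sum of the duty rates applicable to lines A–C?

22%

Line A: tissue paper → 07.01; coated → 07.01.01; in sheets → 07.01.01.01. Scheduled 8%. Ferrule agreement on 07.03.01: 07.01.01.01 not covered. → 8%.
Line B: paperboard → 07.02; uncoated → 07.02.02; in sheets → 07.02.02.02. Scheduled 12%. quota on 07.02.02.02 open → in-quota 9%; Ferrule agreement on 07.03.01: 07.02.02.02 not covered. → 9%.
Line C: newsprint → 07.03; coated → 07.03.01; in rolls → 07.03.01.01. Scheduled 5%. Ferrule agreement on 07.03.01: CTH not met. → 5%.
Sum: 8% + 9% + 5% = 22%.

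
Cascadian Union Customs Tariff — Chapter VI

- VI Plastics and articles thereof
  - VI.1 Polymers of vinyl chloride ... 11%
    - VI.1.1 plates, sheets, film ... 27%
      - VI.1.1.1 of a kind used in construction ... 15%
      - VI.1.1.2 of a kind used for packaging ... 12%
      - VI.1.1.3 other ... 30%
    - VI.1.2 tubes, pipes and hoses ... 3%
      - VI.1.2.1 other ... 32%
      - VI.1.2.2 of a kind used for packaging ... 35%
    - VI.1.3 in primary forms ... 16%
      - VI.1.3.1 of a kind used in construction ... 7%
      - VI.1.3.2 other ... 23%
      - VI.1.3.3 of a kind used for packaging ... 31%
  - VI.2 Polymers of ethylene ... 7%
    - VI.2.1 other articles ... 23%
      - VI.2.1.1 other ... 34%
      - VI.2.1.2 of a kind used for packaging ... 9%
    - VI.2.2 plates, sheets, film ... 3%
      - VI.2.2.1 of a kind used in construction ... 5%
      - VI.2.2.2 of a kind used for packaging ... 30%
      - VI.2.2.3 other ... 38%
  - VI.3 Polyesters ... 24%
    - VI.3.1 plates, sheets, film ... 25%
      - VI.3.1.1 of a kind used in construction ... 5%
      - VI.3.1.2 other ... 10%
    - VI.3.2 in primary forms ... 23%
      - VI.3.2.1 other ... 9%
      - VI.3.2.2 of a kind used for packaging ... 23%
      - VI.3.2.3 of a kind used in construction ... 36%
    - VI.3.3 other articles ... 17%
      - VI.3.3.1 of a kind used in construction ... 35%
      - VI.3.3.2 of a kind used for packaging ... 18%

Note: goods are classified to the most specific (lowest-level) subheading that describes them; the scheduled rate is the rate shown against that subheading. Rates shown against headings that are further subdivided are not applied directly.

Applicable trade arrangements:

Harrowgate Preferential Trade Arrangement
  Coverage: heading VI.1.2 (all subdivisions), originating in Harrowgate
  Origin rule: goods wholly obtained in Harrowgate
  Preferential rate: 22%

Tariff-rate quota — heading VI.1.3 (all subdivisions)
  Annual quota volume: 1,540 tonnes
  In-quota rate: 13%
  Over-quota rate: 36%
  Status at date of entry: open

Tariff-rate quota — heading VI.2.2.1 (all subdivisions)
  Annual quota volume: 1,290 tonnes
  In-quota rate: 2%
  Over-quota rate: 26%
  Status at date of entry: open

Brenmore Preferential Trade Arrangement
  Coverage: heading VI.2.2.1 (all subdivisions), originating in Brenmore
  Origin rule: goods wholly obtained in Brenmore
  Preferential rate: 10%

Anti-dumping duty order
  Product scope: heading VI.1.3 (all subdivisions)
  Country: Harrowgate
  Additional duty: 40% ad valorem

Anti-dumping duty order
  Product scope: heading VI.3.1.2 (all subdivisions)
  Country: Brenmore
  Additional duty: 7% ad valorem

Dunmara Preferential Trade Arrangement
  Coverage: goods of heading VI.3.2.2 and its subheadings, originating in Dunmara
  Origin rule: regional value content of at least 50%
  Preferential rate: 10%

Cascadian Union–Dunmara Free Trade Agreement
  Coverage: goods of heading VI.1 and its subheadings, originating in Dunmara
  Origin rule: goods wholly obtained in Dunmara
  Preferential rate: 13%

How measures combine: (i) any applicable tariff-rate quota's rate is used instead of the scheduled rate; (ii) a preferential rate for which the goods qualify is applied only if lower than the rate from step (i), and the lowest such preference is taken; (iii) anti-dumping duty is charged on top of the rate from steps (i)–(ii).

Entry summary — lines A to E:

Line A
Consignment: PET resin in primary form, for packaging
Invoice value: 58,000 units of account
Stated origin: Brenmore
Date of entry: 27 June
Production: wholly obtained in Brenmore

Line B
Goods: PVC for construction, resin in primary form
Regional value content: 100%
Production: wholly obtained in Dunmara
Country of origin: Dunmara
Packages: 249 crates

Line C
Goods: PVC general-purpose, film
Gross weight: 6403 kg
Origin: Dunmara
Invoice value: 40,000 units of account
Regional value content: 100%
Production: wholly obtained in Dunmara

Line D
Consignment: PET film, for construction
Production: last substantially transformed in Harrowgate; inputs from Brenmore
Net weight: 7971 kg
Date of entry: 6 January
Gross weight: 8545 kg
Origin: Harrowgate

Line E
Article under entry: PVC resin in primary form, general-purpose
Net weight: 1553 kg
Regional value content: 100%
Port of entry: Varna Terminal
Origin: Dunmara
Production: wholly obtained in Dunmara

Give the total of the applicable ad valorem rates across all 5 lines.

Line A: PET → VI.3; resin in primary form → VI.3.2; for packaging → VI.3.2.2. Scheduled 23%. Brenmore agreement on VI.2.2.1: VI.3.2.2 not covered. → 23%.
Line B: PVC → VI.1; resin in primary form → VI.1.3; for construction → VI.1.3.1. Scheduled 7%. quota on VI.1.3 open → in-quota 13%; Dunmara agreement on VI.3.2.2: VI.1.3.1 not covered; Dunmara agreement on VI.1: wholly obtained → 13% available; preference 13% not lower than 13% → no reduction. → 13%.
Line C: PVC → VI.1; film → VI.1.1; general-purpose → VI.1.1.3. Scheduled 30%. Dunmara agreement on VI.3.2.2: VI.1.1.3 not covered; Dunmara agreement on VI.1: wholly obtained → 13% available; preferential 13%. → 13%.
Line D: PET → VI.3; film → VI.3.1; for construction → VI.3.1.1. Scheduled 5%. Harrowgate agreement on VI.1.2: VI.3.1.1 not covered. → 5%.
Line E: PVC → VI.1; resin in primary form → VI.1.3; general-purpose → VI.1.3.2. Scheduled 23%. quota on VI.1.3 open → in-quota 13%; Dunmara agreement on VI.3.2.2: VI.1.3.2 not covered; Dunmara agreement on VI.1: wholly obtained → 13% available; preference 13% not lower than 13% → no reduction. → 13%.
Sum: 23% + 13% + 13% + 5% + 13% = 67%.

67%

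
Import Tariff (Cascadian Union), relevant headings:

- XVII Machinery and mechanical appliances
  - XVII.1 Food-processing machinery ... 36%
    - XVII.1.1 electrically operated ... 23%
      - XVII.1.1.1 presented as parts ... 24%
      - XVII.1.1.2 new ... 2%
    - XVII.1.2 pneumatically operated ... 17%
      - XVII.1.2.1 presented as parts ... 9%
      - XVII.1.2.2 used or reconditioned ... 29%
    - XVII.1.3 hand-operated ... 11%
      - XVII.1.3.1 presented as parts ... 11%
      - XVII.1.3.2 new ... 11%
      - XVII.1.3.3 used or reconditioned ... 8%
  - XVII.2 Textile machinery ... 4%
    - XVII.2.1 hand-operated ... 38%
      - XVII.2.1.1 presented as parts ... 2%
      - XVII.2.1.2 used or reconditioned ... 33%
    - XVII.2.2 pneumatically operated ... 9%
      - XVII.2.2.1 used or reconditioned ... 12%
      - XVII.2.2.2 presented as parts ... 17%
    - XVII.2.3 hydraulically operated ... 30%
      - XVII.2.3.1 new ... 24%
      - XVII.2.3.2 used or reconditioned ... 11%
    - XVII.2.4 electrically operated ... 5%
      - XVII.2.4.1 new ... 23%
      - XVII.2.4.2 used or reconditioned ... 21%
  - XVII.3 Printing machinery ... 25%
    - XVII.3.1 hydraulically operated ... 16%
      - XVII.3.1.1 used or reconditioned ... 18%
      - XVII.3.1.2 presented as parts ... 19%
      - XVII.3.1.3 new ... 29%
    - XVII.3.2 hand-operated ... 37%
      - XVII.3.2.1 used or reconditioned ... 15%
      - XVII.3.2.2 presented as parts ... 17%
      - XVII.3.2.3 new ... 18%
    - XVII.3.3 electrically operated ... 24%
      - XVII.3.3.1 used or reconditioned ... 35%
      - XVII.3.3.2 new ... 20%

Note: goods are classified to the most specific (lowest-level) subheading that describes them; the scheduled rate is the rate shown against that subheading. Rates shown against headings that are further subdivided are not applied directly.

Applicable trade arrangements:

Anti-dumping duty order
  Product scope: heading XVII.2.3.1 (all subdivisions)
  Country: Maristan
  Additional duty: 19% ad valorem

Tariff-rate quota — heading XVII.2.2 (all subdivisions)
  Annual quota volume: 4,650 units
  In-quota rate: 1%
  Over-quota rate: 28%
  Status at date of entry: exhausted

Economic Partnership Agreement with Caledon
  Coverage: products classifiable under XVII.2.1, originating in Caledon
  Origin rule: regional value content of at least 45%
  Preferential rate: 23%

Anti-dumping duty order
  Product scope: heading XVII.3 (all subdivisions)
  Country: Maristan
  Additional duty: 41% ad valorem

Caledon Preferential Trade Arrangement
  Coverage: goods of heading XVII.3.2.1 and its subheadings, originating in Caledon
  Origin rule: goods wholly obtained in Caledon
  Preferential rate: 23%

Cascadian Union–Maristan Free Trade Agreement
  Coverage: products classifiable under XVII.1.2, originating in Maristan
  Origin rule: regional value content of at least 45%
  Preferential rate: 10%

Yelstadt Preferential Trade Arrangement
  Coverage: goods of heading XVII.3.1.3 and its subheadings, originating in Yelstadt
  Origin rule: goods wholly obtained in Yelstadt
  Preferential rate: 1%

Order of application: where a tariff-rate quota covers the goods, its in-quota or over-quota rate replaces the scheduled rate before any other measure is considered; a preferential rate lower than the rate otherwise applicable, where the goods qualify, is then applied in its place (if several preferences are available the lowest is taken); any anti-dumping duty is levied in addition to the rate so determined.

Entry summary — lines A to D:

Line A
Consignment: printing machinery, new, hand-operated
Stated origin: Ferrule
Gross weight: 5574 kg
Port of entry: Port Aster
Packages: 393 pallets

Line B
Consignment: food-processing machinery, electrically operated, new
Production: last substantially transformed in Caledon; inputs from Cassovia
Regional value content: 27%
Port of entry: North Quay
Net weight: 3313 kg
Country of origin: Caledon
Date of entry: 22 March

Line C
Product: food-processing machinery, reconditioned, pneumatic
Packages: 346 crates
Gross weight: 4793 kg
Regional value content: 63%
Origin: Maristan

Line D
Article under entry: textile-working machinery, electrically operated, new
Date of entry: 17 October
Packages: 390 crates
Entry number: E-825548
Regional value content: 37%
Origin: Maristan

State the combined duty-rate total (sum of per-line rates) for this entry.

Line A: printing → XVII.3; hand-operated → XVII.3.2; new → XVII.3.2.3. Scheduled 18%. No special measure applies. → 18%.
Line B: food-processing → XVII.1; electrically operated → XVII.1.1; new → XVII.1.1.2. Scheduled 2%. Caledon agreement on XVII.2.1: XVII.1.1.2 not covered; Caledon agreement on XVII.3.2.1: XVII.1.1.2 not covered. → 2%.
Line C: food-processing → XVII.1; pneumatic → XVII.1.2; reconditioned → XVII.1.2.2. Scheduled 29%. Maristan agreement on XVII.1.2: RVC ≥ 45% → 10% available; preferential 10%. → 10%.
Line D: textile-working → XVII.2; electrically operated → XVII.2.4; new → XVII.2.4.1. Scheduled 23%. Maristan agreement on XVII.1.2: XVII.2.4.1 not covered. → 23%.
Sum: 18% + 2% + 10% + 23% = 53%.

53%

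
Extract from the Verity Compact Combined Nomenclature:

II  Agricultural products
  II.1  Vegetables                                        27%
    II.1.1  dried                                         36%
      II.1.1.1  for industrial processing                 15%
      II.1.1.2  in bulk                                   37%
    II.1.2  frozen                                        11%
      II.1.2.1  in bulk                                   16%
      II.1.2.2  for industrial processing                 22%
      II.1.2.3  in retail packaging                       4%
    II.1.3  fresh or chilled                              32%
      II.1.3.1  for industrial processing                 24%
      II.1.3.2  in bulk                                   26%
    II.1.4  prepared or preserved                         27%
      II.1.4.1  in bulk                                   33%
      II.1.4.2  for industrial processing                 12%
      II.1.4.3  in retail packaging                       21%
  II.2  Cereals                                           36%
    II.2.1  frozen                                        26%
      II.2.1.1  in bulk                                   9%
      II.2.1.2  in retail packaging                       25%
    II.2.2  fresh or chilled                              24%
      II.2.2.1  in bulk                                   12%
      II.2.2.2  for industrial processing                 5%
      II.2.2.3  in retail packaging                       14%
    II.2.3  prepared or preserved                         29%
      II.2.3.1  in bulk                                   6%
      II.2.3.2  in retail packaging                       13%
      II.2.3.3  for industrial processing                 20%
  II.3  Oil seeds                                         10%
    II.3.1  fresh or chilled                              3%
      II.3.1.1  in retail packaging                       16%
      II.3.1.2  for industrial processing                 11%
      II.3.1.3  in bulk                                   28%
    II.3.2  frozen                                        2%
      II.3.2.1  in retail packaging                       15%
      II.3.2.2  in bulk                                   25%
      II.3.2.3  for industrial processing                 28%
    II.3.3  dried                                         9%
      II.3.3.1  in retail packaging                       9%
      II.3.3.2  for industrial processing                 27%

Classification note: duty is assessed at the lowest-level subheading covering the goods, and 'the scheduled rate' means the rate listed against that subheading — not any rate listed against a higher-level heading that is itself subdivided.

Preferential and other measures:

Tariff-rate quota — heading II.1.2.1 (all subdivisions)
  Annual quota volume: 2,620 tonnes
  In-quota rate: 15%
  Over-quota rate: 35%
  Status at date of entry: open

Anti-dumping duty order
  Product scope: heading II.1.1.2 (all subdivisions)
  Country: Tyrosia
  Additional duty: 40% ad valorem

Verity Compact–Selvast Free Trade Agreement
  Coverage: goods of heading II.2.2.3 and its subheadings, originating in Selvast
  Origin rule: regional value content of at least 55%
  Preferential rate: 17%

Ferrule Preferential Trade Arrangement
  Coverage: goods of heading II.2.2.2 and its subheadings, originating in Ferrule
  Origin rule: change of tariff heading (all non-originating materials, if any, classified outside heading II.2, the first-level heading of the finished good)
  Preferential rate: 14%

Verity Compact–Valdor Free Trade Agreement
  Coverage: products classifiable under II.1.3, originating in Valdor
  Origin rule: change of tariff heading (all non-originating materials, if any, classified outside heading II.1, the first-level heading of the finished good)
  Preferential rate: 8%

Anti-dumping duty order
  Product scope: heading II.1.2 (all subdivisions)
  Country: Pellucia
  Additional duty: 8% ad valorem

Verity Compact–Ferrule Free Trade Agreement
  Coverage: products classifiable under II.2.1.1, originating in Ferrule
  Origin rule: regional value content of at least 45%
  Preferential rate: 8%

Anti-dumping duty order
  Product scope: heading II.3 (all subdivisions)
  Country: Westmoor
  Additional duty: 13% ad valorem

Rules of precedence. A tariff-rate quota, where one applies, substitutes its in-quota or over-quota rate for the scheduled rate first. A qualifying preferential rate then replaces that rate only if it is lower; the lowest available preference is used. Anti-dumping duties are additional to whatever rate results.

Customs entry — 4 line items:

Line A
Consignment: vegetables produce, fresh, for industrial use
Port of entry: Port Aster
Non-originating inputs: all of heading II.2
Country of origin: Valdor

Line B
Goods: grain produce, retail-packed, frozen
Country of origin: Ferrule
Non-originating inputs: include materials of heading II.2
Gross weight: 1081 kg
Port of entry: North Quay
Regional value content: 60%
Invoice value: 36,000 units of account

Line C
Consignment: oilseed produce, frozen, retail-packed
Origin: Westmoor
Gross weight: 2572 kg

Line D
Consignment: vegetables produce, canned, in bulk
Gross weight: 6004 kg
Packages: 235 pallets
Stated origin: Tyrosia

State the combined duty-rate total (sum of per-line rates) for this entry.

94%

Line A: vegetables → II.1; fresh → II.1.3; for industrial use → II.1.3.1. Scheduled 24%. Valdor agreement on II.1.3: CTH met → 8% available; preferential 8%. → 8%.
Line B: grain → II.2; frozen → II.2.1; retail-packed → II.2.1.2. Scheduled 25%. Ferrule agreement on II.2.2.2: II.2.1.2 not covered; Ferrule agreement on II.2.1.1: II.2.1.2 not covered. → 25%.
Line C: oilseed → II.3; frozen → II.3.2; retail-packed → II.3.2.1. Scheduled 15%. anti-dumping (Westmoor, II.3): +13%; total 15% + 13% = 28%. → 28%.
Line D: vegetables → II.1; canned → II.1.4; in bulk → II.1.4.1. Scheduled 33%. No special measure applies. → 33%.
Sum: 8% + 25% + 28% + 33% = 94%.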